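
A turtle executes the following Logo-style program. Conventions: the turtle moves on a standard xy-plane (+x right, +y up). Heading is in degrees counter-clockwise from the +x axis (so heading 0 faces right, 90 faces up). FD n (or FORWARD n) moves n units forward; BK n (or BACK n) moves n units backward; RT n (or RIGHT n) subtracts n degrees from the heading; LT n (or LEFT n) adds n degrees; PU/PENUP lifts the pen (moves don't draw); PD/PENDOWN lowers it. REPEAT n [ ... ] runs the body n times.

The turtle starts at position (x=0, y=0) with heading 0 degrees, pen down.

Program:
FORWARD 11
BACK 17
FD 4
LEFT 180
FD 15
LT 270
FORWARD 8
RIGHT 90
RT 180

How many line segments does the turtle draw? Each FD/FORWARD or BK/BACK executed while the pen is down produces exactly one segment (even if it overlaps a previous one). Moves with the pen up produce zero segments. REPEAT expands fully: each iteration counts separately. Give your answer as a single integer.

Answer: 5

Derivation:
Executing turtle program step by step:
Start: pos=(0,0), heading=0, pen down
FD 11: (0,0) -> (11,0) [heading=0, draw]
BK 17: (11,0) -> (-6,0) [heading=0, draw]
FD 4: (-6,0) -> (-2,0) [heading=0, draw]
LT 180: heading 0 -> 180
FD 15: (-2,0) -> (-17,0) [heading=180, draw]
LT 270: heading 180 -> 90
FD 8: (-17,0) -> (-17,8) [heading=90, draw]
RT 90: heading 90 -> 0
RT 180: heading 0 -> 180
Final: pos=(-17,8), heading=180, 5 segment(s) drawn
Segments drawn: 5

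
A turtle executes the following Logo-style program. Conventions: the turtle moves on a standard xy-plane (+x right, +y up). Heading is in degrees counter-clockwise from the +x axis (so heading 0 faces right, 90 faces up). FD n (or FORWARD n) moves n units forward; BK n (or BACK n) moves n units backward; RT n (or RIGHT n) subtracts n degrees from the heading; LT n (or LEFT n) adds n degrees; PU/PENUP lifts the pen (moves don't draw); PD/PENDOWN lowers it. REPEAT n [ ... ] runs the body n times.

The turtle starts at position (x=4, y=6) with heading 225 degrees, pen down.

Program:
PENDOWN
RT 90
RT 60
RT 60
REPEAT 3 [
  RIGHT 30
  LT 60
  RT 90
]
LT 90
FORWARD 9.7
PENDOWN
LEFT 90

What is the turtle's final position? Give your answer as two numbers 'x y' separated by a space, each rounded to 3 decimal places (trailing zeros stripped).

Answer: 6.511 -3.369

Derivation:
Executing turtle program step by step:
Start: pos=(4,6), heading=225, pen down
PD: pen down
RT 90: heading 225 -> 135
RT 60: heading 135 -> 75
RT 60: heading 75 -> 15
REPEAT 3 [
  -- iteration 1/3 --
  RT 30: heading 15 -> 345
  LT 60: heading 345 -> 45
  RT 90: heading 45 -> 315
  -- iteration 2/3 --
  RT 30: heading 315 -> 285
  LT 60: heading 285 -> 345
  RT 90: heading 345 -> 255
  -- iteration 3/3 --
  RT 30: heading 255 -> 225
  LT 60: heading 225 -> 285
  RT 90: heading 285 -> 195
]
LT 90: heading 195 -> 285
FD 9.7: (4,6) -> (6.511,-3.369) [heading=285, draw]
PD: pen down
LT 90: heading 285 -> 15
Final: pos=(6.511,-3.369), heading=15, 1 segment(s) drawn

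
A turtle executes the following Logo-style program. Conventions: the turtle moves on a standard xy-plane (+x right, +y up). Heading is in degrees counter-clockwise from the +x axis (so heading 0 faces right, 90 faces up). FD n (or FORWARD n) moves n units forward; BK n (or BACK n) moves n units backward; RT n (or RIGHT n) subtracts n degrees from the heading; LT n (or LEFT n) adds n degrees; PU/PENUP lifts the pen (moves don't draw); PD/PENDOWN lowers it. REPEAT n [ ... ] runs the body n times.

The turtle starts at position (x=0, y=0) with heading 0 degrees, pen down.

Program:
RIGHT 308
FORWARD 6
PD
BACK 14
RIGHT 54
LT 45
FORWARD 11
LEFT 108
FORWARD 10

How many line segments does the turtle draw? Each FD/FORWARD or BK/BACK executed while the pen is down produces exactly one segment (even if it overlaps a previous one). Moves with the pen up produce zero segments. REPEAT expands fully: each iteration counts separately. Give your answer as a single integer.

Answer: 4

Derivation:
Executing turtle program step by step:
Start: pos=(0,0), heading=0, pen down
RT 308: heading 0 -> 52
FD 6: (0,0) -> (3.694,4.728) [heading=52, draw]
PD: pen down
BK 14: (3.694,4.728) -> (-4.925,-6.304) [heading=52, draw]
RT 54: heading 52 -> 358
LT 45: heading 358 -> 43
FD 11: (-4.925,-6.304) -> (3.12,1.198) [heading=43, draw]
LT 108: heading 43 -> 151
FD 10: (3.12,1.198) -> (-5.627,6.046) [heading=151, draw]
Final: pos=(-5.627,6.046), heading=151, 4 segment(s) drawn
Segments drawn: 4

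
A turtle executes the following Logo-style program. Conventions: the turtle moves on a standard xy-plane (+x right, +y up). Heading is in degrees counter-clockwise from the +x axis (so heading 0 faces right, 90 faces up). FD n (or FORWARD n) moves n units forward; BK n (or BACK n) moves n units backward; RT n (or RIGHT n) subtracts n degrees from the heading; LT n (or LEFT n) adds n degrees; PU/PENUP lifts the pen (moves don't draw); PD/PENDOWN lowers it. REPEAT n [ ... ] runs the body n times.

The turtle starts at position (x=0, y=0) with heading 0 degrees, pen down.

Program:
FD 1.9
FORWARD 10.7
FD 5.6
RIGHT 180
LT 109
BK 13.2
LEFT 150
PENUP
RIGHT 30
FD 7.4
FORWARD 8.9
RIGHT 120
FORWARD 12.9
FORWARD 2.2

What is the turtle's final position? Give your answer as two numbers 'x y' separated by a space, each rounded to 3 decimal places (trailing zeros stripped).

Executing turtle program step by step:
Start: pos=(0,0), heading=0, pen down
FD 1.9: (0,0) -> (1.9,0) [heading=0, draw]
FD 10.7: (1.9,0) -> (12.6,0) [heading=0, draw]
FD 5.6: (12.6,0) -> (18.2,0) [heading=0, draw]
RT 180: heading 0 -> 180
LT 109: heading 180 -> 289
BK 13.2: (18.2,0) -> (13.903,12.481) [heading=289, draw]
LT 150: heading 289 -> 79
PU: pen up
RT 30: heading 79 -> 49
FD 7.4: (13.903,12.481) -> (18.757,18.066) [heading=49, move]
FD 8.9: (18.757,18.066) -> (24.596,24.783) [heading=49, move]
RT 120: heading 49 -> 289
FD 12.9: (24.596,24.783) -> (28.796,12.585) [heading=289, move]
FD 2.2: (28.796,12.585) -> (29.512,10.505) [heading=289, move]
Final: pos=(29.512,10.505), heading=289, 4 segment(s) drawn

Answer: 29.512 10.505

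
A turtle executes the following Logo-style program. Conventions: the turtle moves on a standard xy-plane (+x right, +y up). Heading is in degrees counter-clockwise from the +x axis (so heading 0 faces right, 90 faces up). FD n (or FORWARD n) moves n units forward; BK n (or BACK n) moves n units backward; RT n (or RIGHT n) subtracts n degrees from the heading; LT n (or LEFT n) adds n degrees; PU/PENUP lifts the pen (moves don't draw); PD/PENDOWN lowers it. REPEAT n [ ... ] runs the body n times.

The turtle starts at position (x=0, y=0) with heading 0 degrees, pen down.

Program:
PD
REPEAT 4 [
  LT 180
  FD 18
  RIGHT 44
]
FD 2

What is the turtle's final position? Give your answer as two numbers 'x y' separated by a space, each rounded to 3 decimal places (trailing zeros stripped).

Answer: -19.72 -8.031

Derivation:
Executing turtle program step by step:
Start: pos=(0,0), heading=0, pen down
PD: pen down
REPEAT 4 [
  -- iteration 1/4 --
  LT 180: heading 0 -> 180
  FD 18: (0,0) -> (-18,0) [heading=180, draw]
  RT 44: heading 180 -> 136
  -- iteration 2/4 --
  LT 180: heading 136 -> 316
  FD 18: (-18,0) -> (-5.052,-12.504) [heading=316, draw]
  RT 44: heading 316 -> 272
  -- iteration 3/4 --
  LT 180: heading 272 -> 92
  FD 18: (-5.052,-12.504) -> (-5.68,5.485) [heading=92, draw]
  RT 44: heading 92 -> 48
  -- iteration 4/4 --
  LT 180: heading 48 -> 228
  FD 18: (-5.68,5.485) -> (-17.724,-7.891) [heading=228, draw]
  RT 44: heading 228 -> 184
]
FD 2: (-17.724,-7.891) -> (-19.72,-8.031) [heading=184, draw]
Final: pos=(-19.72,-8.031), heading=184, 5 segment(s) drawn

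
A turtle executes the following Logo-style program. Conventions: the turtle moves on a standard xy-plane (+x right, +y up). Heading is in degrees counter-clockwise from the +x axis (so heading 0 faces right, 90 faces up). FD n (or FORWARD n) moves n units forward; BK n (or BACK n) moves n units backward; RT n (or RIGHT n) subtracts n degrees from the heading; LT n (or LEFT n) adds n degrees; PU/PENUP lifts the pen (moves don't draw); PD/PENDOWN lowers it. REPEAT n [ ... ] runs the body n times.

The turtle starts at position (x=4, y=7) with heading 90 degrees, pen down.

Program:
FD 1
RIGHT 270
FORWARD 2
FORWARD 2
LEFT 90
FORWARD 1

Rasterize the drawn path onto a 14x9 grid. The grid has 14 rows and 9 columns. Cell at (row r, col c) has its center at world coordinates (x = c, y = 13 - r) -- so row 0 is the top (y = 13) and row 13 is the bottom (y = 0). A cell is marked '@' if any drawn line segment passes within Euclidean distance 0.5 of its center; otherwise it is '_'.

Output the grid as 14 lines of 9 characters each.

Segment 0: (4,7) -> (4,8)
Segment 1: (4,8) -> (2,8)
Segment 2: (2,8) -> (0,8)
Segment 3: (0,8) -> (0,7)

Answer: _________
_________
_________
_________
_________
@@@@@____
@___@____
_________
_________
_________
_________
_________
_________
_________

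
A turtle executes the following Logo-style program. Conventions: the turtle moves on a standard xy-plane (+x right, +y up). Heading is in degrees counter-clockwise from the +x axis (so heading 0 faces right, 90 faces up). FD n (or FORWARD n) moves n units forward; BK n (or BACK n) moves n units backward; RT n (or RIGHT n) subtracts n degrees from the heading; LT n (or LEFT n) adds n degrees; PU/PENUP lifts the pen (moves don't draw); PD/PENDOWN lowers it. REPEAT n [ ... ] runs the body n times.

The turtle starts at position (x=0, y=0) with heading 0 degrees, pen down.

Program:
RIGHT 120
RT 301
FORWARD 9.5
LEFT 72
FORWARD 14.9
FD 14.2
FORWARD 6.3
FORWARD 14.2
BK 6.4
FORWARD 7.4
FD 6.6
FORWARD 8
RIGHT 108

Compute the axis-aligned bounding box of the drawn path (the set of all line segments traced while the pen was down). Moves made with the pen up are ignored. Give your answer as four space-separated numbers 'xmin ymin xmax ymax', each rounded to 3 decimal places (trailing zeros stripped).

Answer: 0 -8.309 68.608 4.132

Derivation:
Executing turtle program step by step:
Start: pos=(0,0), heading=0, pen down
RT 120: heading 0 -> 240
RT 301: heading 240 -> 299
FD 9.5: (0,0) -> (4.606,-8.309) [heading=299, draw]
LT 72: heading 299 -> 11
FD 14.9: (4.606,-8.309) -> (19.232,-5.466) [heading=11, draw]
FD 14.2: (19.232,-5.466) -> (33.171,-2.756) [heading=11, draw]
FD 6.3: (33.171,-2.756) -> (39.355,-1.554) [heading=11, draw]
FD 14.2: (39.355,-1.554) -> (53.294,1.155) [heading=11, draw]
BK 6.4: (53.294,1.155) -> (47.012,-0.066) [heading=11, draw]
FD 7.4: (47.012,-0.066) -> (54.276,1.346) [heading=11, draw]
FD 6.6: (54.276,1.346) -> (60.755,2.605) [heading=11, draw]
FD 8: (60.755,2.605) -> (68.608,4.132) [heading=11, draw]
RT 108: heading 11 -> 263
Final: pos=(68.608,4.132), heading=263, 9 segment(s) drawn

Segment endpoints: x in {0, 4.606, 19.232, 33.171, 39.355, 47.012, 53.294, 54.276, 60.755, 68.608}, y in {-8.309, -5.466, -2.756, -1.554, -0.066, 0, 1.155, 1.346, 2.605, 4.132}
xmin=0, ymin=-8.309, xmax=68.608, ymax=4.132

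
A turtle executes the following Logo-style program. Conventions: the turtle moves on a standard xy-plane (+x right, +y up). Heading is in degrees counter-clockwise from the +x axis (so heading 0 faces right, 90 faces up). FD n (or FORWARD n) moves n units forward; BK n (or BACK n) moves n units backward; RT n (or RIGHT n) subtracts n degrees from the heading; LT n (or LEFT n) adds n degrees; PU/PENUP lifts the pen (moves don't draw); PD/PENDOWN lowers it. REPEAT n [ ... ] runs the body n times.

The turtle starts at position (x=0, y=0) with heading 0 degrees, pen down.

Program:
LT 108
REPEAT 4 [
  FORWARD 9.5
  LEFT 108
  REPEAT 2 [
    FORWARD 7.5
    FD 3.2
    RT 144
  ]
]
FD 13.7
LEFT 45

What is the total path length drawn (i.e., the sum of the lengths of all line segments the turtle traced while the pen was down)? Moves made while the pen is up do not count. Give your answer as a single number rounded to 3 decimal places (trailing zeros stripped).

Answer: 137.3

Derivation:
Executing turtle program step by step:
Start: pos=(0,0), heading=0, pen down
LT 108: heading 0 -> 108
REPEAT 4 [
  -- iteration 1/4 --
  FD 9.5: (0,0) -> (-2.936,9.035) [heading=108, draw]
  LT 108: heading 108 -> 216
  REPEAT 2 [
    -- iteration 1/2 --
    FD 7.5: (-2.936,9.035) -> (-9.003,4.627) [heading=216, draw]
    FD 3.2: (-9.003,4.627) -> (-11.592,2.746) [heading=216, draw]
    RT 144: heading 216 -> 72
    -- iteration 2/2 --
    FD 7.5: (-11.592,2.746) -> (-9.275,9.879) [heading=72, draw]
    FD 3.2: (-9.275,9.879) -> (-8.286,12.922) [heading=72, draw]
    RT 144: heading 72 -> 288
  ]
  -- iteration 2/4 --
  FD 9.5: (-8.286,12.922) -> (-5.35,3.887) [heading=288, draw]
  LT 108: heading 288 -> 36
  REPEAT 2 [
    -- iteration 1/2 --
    FD 7.5: (-5.35,3.887) -> (0.718,8.295) [heading=36, draw]
    FD 3.2: (0.718,8.295) -> (3.306,10.176) [heading=36, draw]
    RT 144: heading 36 -> 252
    -- iteration 2/2 --
    FD 7.5: (3.306,10.176) -> (0.989,3.043) [heading=252, draw]
    FD 3.2: (0.989,3.043) -> (0,0) [heading=252, draw]
    RT 144: heading 252 -> 108
  ]
  -- iteration 3/4 --
  FD 9.5: (0,0) -> (-2.936,9.035) [heading=108, draw]
  LT 108: heading 108 -> 216
  REPEAT 2 [
    -- iteration 1/2 --
    FD 7.5: (-2.936,9.035) -> (-9.003,4.627) [heading=216, draw]
    FD 3.2: (-9.003,4.627) -> (-11.592,2.746) [heading=216, draw]
    RT 144: heading 216 -> 72
    -- iteration 2/2 --
    FD 7.5: (-11.592,2.746) -> (-9.275,9.879) [heading=72, draw]
    FD 3.2: (-9.275,9.879) -> (-8.286,12.922) [heading=72, draw]
    RT 144: heading 72 -> 288
  ]
  -- iteration 4/4 --
  FD 9.5: (-8.286,12.922) -> (-5.35,3.887) [heading=288, draw]
  LT 108: heading 288 -> 36
  REPEAT 2 [
    -- iteration 1/2 --
    FD 7.5: (-5.35,3.887) -> (0.718,8.295) [heading=36, draw]
    FD 3.2: (0.718,8.295) -> (3.306,10.176) [heading=36, draw]
    RT 144: heading 36 -> 252
    -- iteration 2/2 --
    FD 7.5: (3.306,10.176) -> (0.989,3.043) [heading=252, draw]
    FD 3.2: (0.989,3.043) -> (0,0) [heading=252, draw]
    RT 144: heading 252 -> 108
  ]
]
FD 13.7: (0,0) -> (-4.234,13.029) [heading=108, draw]
LT 45: heading 108 -> 153
Final: pos=(-4.234,13.029), heading=153, 21 segment(s) drawn

Segment lengths:
  seg 1: (0,0) -> (-2.936,9.035), length = 9.5
  seg 2: (-2.936,9.035) -> (-9.003,4.627), length = 7.5
  seg 3: (-9.003,4.627) -> (-11.592,2.746), length = 3.2
  seg 4: (-11.592,2.746) -> (-9.275,9.879), length = 7.5
  seg 5: (-9.275,9.879) -> (-8.286,12.922), length = 3.2
  seg 6: (-8.286,12.922) -> (-5.35,3.887), length = 9.5
  seg 7: (-5.35,3.887) -> (0.718,8.295), length = 7.5
  seg 8: (0.718,8.295) -> (3.306,10.176), length = 3.2
  seg 9: (3.306,10.176) -> (0.989,3.043), length = 7.5
  seg 10: (0.989,3.043) -> (0,0), length = 3.2
  seg 11: (0,0) -> (-2.936,9.035), length = 9.5
  seg 12: (-2.936,9.035) -> (-9.003,4.627), length = 7.5
  seg 13: (-9.003,4.627) -> (-11.592,2.746), length = 3.2
  seg 14: (-11.592,2.746) -> (-9.275,9.879), length = 7.5
  seg 15: (-9.275,9.879) -> (-8.286,12.922), length = 3.2
  seg 16: (-8.286,12.922) -> (-5.35,3.887), length = 9.5
  seg 17: (-5.35,3.887) -> (0.718,8.295), length = 7.5
  seg 18: (0.718,8.295) -> (3.306,10.176), length = 3.2
  seg 19: (3.306,10.176) -> (0.989,3.043), length = 7.5
  seg 20: (0.989,3.043) -> (0,0), length = 3.2
  seg 21: (0,0) -> (-4.234,13.029), length = 13.7
Total = 137.3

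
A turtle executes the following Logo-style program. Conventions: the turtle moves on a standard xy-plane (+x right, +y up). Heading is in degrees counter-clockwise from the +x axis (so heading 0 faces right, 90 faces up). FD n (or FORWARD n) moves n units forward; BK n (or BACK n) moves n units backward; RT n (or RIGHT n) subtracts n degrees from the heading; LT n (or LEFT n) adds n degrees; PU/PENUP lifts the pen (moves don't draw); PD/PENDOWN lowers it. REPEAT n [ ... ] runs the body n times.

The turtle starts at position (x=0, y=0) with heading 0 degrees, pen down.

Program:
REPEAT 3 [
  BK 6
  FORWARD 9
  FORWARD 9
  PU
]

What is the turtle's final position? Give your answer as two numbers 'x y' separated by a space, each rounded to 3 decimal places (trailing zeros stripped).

Executing turtle program step by step:
Start: pos=(0,0), heading=0, pen down
REPEAT 3 [
  -- iteration 1/3 --
  BK 6: (0,0) -> (-6,0) [heading=0, draw]
  FD 9: (-6,0) -> (3,0) [heading=0, draw]
  FD 9: (3,0) -> (12,0) [heading=0, draw]
  PU: pen up
  -- iteration 2/3 --
  BK 6: (12,0) -> (6,0) [heading=0, move]
  FD 9: (6,0) -> (15,0) [heading=0, move]
  FD 9: (15,0) -> (24,0) [heading=0, move]
  PU: pen up
  -- iteration 3/3 --
  BK 6: (24,0) -> (18,0) [heading=0, move]
  FD 9: (18,0) -> (27,0) [heading=0, move]
  FD 9: (27,0) -> (36,0) [heading=0, move]
  PU: pen up
]
Final: pos=(36,0), heading=0, 3 segment(s) drawn

Answer: 36 0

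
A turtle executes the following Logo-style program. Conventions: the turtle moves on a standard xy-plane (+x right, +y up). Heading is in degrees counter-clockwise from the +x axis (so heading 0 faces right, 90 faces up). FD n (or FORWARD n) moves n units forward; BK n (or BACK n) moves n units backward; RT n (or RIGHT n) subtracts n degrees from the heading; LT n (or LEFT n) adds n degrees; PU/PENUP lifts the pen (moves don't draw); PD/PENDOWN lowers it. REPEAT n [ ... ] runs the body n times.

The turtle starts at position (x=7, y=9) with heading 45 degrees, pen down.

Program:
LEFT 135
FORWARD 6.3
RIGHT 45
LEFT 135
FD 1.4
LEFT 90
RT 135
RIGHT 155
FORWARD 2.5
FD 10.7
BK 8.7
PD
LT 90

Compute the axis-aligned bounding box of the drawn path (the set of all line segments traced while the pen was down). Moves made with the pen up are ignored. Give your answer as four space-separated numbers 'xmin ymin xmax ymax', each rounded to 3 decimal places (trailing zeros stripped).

Executing turtle program step by step:
Start: pos=(7,9), heading=45, pen down
LT 135: heading 45 -> 180
FD 6.3: (7,9) -> (0.7,9) [heading=180, draw]
RT 45: heading 180 -> 135
LT 135: heading 135 -> 270
FD 1.4: (0.7,9) -> (0.7,7.6) [heading=270, draw]
LT 90: heading 270 -> 0
RT 135: heading 0 -> 225
RT 155: heading 225 -> 70
FD 2.5: (0.7,7.6) -> (1.555,9.949) [heading=70, draw]
FD 10.7: (1.555,9.949) -> (5.215,20.004) [heading=70, draw]
BK 8.7: (5.215,20.004) -> (2.239,11.829) [heading=70, draw]
PD: pen down
LT 90: heading 70 -> 160
Final: pos=(2.239,11.829), heading=160, 5 segment(s) drawn

Segment endpoints: x in {0.7, 0.7, 1.555, 2.239, 5.215, 7}, y in {7.6, 9, 9.949, 11.829, 20.004}
xmin=0.7, ymin=7.6, xmax=7, ymax=20.004

Answer: 0.7 7.6 7 20.004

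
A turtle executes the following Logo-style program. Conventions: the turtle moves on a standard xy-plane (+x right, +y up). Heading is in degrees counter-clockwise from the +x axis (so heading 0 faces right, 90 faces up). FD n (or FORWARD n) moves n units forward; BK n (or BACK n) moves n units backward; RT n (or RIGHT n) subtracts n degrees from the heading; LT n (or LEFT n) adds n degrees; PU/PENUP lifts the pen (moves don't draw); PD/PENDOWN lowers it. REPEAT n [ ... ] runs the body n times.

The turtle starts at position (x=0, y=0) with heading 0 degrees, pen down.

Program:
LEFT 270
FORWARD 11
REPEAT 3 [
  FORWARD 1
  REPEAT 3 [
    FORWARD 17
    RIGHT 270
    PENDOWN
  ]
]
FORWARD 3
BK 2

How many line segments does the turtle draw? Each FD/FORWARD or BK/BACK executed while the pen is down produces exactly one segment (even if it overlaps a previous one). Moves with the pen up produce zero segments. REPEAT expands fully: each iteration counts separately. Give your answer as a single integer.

Answer: 15

Derivation:
Executing turtle program step by step:
Start: pos=(0,0), heading=0, pen down
LT 270: heading 0 -> 270
FD 11: (0,0) -> (0,-11) [heading=270, draw]
REPEAT 3 [
  -- iteration 1/3 --
  FD 1: (0,-11) -> (0,-12) [heading=270, draw]
  REPEAT 3 [
    -- iteration 1/3 --
    FD 17: (0,-12) -> (0,-29) [heading=270, draw]
    RT 270: heading 270 -> 0
    PD: pen down
    -- iteration 2/3 --
    FD 17: (0,-29) -> (17,-29) [heading=0, draw]
    RT 270: heading 0 -> 90
    PD: pen down
    -- iteration 3/3 --
    FD 17: (17,-29) -> (17,-12) [heading=90, draw]
    RT 270: heading 90 -> 180
    PD: pen down
  ]
  -- iteration 2/3 --
  FD 1: (17,-12) -> (16,-12) [heading=180, draw]
  REPEAT 3 [
    -- iteration 1/3 --
    FD 17: (16,-12) -> (-1,-12) [heading=180, draw]
    RT 270: heading 180 -> 270
    PD: pen down
    -- iteration 2/3 --
    FD 17: (-1,-12) -> (-1,-29) [heading=270, draw]
    RT 270: heading 270 -> 0
    PD: pen down
    -- iteration 3/3 --
    FD 17: (-1,-29) -> (16,-29) [heading=0, draw]
    RT 270: heading 0 -> 90
    PD: pen down
  ]
  -- iteration 3/3 --
  FD 1: (16,-29) -> (16,-28) [heading=90, draw]
  REPEAT 3 [
    -- iteration 1/3 --
    FD 17: (16,-28) -> (16,-11) [heading=90, draw]
    RT 270: heading 90 -> 180
    PD: pen down
    -- iteration 2/3 --
    FD 17: (16,-11) -> (-1,-11) [heading=180, draw]
    RT 270: heading 180 -> 270
    PD: pen down
    -- iteration 3/3 --
    FD 17: (-1,-11) -> (-1,-28) [heading=270, draw]
    RT 270: heading 270 -> 0
    PD: pen down
  ]
]
FD 3: (-1,-28) -> (2,-28) [heading=0, draw]
BK 2: (2,-28) -> (0,-28) [heading=0, draw]
Final: pos=(0,-28), heading=0, 15 segment(s) drawn
Segments drawn: 15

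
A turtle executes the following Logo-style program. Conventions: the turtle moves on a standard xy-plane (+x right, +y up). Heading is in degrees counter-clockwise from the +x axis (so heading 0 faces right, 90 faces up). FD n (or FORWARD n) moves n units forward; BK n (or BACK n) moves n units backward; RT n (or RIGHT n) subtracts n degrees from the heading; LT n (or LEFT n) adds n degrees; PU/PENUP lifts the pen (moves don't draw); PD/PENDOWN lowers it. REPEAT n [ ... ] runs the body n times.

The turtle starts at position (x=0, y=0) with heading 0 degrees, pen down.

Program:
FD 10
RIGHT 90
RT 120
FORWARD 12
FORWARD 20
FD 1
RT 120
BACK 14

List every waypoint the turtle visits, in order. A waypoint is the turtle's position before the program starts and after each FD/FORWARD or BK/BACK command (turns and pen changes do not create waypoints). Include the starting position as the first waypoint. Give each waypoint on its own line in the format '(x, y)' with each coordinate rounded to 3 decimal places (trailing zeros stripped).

Executing turtle program step by step:
Start: pos=(0,0), heading=0, pen down
FD 10: (0,0) -> (10,0) [heading=0, draw]
RT 90: heading 0 -> 270
RT 120: heading 270 -> 150
FD 12: (10,0) -> (-0.392,6) [heading=150, draw]
FD 20: (-0.392,6) -> (-17.713,16) [heading=150, draw]
FD 1: (-17.713,16) -> (-18.579,16.5) [heading=150, draw]
RT 120: heading 150 -> 30
BK 14: (-18.579,16.5) -> (-30.703,9.5) [heading=30, draw]
Final: pos=(-30.703,9.5), heading=30, 5 segment(s) drawn
Waypoints (6 total):
(0, 0)
(10, 0)
(-0.392, 6)
(-17.713, 16)
(-18.579, 16.5)
(-30.703, 9.5)

Answer: (0, 0)
(10, 0)
(-0.392, 6)
(-17.713, 16)
(-18.579, 16.5)
(-30.703, 9.5)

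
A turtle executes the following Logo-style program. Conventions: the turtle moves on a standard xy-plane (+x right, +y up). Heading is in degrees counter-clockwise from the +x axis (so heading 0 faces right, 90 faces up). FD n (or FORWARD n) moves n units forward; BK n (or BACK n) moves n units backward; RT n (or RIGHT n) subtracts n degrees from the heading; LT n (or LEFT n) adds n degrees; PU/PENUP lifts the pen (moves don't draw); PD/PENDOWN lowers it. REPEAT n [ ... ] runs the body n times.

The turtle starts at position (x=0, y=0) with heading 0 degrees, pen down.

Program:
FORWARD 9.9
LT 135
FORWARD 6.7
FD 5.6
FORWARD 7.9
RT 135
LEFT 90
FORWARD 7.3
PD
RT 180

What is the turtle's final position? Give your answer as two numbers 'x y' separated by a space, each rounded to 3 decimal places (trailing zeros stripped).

Executing turtle program step by step:
Start: pos=(0,0), heading=0, pen down
FD 9.9: (0,0) -> (9.9,0) [heading=0, draw]
LT 135: heading 0 -> 135
FD 6.7: (9.9,0) -> (5.162,4.738) [heading=135, draw]
FD 5.6: (5.162,4.738) -> (1.203,8.697) [heading=135, draw]
FD 7.9: (1.203,8.697) -> (-4.384,14.284) [heading=135, draw]
RT 135: heading 135 -> 0
LT 90: heading 0 -> 90
FD 7.3: (-4.384,14.284) -> (-4.384,21.584) [heading=90, draw]
PD: pen down
RT 180: heading 90 -> 270
Final: pos=(-4.384,21.584), heading=270, 5 segment(s) drawn

Answer: -4.384 21.584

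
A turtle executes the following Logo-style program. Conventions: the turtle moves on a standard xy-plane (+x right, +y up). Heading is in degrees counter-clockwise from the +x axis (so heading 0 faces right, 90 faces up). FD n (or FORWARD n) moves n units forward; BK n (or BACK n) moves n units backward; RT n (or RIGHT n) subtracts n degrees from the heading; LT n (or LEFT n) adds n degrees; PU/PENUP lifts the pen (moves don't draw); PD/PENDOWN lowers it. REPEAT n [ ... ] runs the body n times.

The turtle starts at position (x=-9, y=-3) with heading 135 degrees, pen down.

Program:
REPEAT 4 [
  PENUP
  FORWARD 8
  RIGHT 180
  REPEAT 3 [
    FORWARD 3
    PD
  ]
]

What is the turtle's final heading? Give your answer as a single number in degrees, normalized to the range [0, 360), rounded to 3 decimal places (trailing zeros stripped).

Executing turtle program step by step:
Start: pos=(-9,-3), heading=135, pen down
REPEAT 4 [
  -- iteration 1/4 --
  PU: pen up
  FD 8: (-9,-3) -> (-14.657,2.657) [heading=135, move]
  RT 180: heading 135 -> 315
  REPEAT 3 [
    -- iteration 1/3 --
    FD 3: (-14.657,2.657) -> (-12.536,0.536) [heading=315, move]
    PD: pen down
    -- iteration 2/3 --
    FD 3: (-12.536,0.536) -> (-10.414,-1.586) [heading=315, draw]
    PD: pen down
    -- iteration 3/3 --
    FD 3: (-10.414,-1.586) -> (-8.293,-3.707) [heading=315, draw]
    PD: pen down
  ]
  -- iteration 2/4 --
  PU: pen up
  FD 8: (-8.293,-3.707) -> (-2.636,-9.364) [heading=315, move]
  RT 180: heading 315 -> 135
  REPEAT 3 [
    -- iteration 1/3 --
    FD 3: (-2.636,-9.364) -> (-4.757,-7.243) [heading=135, move]
    PD: pen down
    -- iteration 2/3 --
    FD 3: (-4.757,-7.243) -> (-6.879,-5.121) [heading=135, draw]
    PD: pen down
    -- iteration 3/3 --
    FD 3: (-6.879,-5.121) -> (-9,-3) [heading=135, draw]
    PD: pen down
  ]
  -- iteration 3/4 --
  PU: pen up
  FD 8: (-9,-3) -> (-14.657,2.657) [heading=135, move]
  RT 180: heading 135 -> 315
  REPEAT 3 [
    -- iteration 1/3 --
    FD 3: (-14.657,2.657) -> (-12.536,0.536) [heading=315, move]
    PD: pen down
    -- iteration 2/3 --
    FD 3: (-12.536,0.536) -> (-10.414,-1.586) [heading=315, draw]
    PD: pen down
    -- iteration 3/3 --
    FD 3: (-10.414,-1.586) -> (-8.293,-3.707) [heading=315, draw]
    PD: pen down
  ]
  -- iteration 4/4 --
  PU: pen up
  FD 8: (-8.293,-3.707) -> (-2.636,-9.364) [heading=315, move]
  RT 180: heading 315 -> 135
  REPEAT 3 [
    -- iteration 1/3 --
    FD 3: (-2.636,-9.364) -> (-4.757,-7.243) [heading=135, move]
    PD: pen down
    -- iteration 2/3 --
    FD 3: (-4.757,-7.243) -> (-6.879,-5.121) [heading=135, draw]
    PD: pen down
    -- iteration 3/3 --
    FD 3: (-6.879,-5.121) -> (-9,-3) [heading=135, draw]
    PD: pen down
  ]
]
Final: pos=(-9,-3), heading=135, 8 segment(s) drawn

Answer: 135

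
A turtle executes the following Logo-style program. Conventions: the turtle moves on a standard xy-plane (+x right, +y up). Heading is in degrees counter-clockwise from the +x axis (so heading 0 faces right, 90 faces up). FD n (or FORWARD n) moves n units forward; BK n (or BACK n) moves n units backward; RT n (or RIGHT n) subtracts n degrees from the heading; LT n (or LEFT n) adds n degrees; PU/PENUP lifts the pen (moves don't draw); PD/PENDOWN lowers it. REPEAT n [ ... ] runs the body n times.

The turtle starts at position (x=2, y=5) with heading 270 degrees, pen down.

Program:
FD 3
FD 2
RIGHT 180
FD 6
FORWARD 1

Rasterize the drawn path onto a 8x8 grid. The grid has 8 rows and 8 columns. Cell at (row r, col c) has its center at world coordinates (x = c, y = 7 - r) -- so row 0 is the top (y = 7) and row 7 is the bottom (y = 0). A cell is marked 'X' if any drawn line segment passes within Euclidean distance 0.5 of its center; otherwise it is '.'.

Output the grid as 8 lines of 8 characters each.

Segment 0: (2,5) -> (2,2)
Segment 1: (2,2) -> (2,0)
Segment 2: (2,0) -> (2,6)
Segment 3: (2,6) -> (2,7)

Answer: ..X.....
..X.....
..X.....
..X.....
..X.....
..X.....
..X.....
..X.....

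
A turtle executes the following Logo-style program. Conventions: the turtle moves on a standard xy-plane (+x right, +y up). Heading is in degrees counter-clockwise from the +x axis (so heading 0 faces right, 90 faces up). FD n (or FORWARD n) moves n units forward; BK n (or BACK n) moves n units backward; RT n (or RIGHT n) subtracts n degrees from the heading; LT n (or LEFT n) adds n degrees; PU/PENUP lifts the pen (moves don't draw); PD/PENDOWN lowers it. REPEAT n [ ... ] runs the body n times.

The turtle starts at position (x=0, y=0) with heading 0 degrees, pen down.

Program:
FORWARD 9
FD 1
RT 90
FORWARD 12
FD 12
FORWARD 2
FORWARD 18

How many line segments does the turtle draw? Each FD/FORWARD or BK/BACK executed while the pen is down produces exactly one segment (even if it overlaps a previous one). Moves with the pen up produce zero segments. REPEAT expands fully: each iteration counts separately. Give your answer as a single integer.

Answer: 6

Derivation:
Executing turtle program step by step:
Start: pos=(0,0), heading=0, pen down
FD 9: (0,0) -> (9,0) [heading=0, draw]
FD 1: (9,0) -> (10,0) [heading=0, draw]
RT 90: heading 0 -> 270
FD 12: (10,0) -> (10,-12) [heading=270, draw]
FD 12: (10,-12) -> (10,-24) [heading=270, draw]
FD 2: (10,-24) -> (10,-26) [heading=270, draw]
FD 18: (10,-26) -> (10,-44) [heading=270, draw]
Final: pos=(10,-44), heading=270, 6 segment(s) drawn
Segments drawn: 6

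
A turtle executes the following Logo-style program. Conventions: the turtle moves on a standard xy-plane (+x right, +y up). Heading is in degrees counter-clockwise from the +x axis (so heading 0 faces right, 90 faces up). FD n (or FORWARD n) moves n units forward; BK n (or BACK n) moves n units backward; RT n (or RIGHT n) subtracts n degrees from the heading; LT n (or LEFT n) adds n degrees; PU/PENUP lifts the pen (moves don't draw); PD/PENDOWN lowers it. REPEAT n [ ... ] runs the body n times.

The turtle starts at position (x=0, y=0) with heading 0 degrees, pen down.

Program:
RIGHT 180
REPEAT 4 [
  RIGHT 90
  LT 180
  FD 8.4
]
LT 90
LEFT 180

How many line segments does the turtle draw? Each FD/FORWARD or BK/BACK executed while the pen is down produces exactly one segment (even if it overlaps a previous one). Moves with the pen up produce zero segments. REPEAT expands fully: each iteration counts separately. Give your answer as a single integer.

Answer: 4

Derivation:
Executing turtle program step by step:
Start: pos=(0,0), heading=0, pen down
RT 180: heading 0 -> 180
REPEAT 4 [
  -- iteration 1/4 --
  RT 90: heading 180 -> 90
  LT 180: heading 90 -> 270
  FD 8.4: (0,0) -> (0,-8.4) [heading=270, draw]
  -- iteration 2/4 --
  RT 90: heading 270 -> 180
  LT 180: heading 180 -> 0
  FD 8.4: (0,-8.4) -> (8.4,-8.4) [heading=0, draw]
  -- iteration 3/4 --
  RT 90: heading 0 -> 270
  LT 180: heading 270 -> 90
  FD 8.4: (8.4,-8.4) -> (8.4,0) [heading=90, draw]
  -- iteration 4/4 --
  RT 90: heading 90 -> 0
  LT 180: heading 0 -> 180
  FD 8.4: (8.4,0) -> (0,0) [heading=180, draw]
]
LT 90: heading 180 -> 270
LT 180: heading 270 -> 90
Final: pos=(0,0), heading=90, 4 segment(s) drawn
Segments drawn: 4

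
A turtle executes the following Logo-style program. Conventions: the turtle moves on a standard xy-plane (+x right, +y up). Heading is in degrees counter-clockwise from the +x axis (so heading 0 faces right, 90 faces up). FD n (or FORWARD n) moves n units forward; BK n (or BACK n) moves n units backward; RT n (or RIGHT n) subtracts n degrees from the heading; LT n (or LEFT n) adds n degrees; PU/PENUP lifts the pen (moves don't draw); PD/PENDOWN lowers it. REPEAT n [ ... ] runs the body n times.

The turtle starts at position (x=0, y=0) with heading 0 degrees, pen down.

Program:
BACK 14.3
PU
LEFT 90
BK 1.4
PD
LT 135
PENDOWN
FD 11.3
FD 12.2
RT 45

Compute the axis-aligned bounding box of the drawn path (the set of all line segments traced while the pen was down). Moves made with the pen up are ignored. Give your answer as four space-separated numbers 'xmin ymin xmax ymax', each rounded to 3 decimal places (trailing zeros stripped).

Executing turtle program step by step:
Start: pos=(0,0), heading=0, pen down
BK 14.3: (0,0) -> (-14.3,0) [heading=0, draw]
PU: pen up
LT 90: heading 0 -> 90
BK 1.4: (-14.3,0) -> (-14.3,-1.4) [heading=90, move]
PD: pen down
LT 135: heading 90 -> 225
PD: pen down
FD 11.3: (-14.3,-1.4) -> (-22.29,-9.39) [heading=225, draw]
FD 12.2: (-22.29,-9.39) -> (-30.917,-18.017) [heading=225, draw]
RT 45: heading 225 -> 180
Final: pos=(-30.917,-18.017), heading=180, 3 segment(s) drawn

Segment endpoints: x in {-30.917, -22.29, -14.3, 0}, y in {-18.017, -9.39, -1.4, 0}
xmin=-30.917, ymin=-18.017, xmax=0, ymax=0

Answer: -30.917 -18.017 0 0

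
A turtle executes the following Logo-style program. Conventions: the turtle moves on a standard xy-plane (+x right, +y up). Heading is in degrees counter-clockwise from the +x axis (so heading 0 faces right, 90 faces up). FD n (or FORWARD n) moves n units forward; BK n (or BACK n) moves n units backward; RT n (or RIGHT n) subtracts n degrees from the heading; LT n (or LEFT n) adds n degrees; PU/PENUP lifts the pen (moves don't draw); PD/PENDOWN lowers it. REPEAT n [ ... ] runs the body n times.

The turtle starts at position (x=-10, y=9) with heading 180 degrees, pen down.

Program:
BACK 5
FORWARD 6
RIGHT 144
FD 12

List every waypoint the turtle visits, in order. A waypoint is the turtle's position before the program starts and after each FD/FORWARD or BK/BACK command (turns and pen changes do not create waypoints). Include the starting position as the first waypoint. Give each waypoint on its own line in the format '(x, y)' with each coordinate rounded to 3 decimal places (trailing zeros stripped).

Answer: (-10, 9)
(-5, 9)
(-11, 9)
(-1.292, 16.053)

Derivation:
Executing turtle program step by step:
Start: pos=(-10,9), heading=180, pen down
BK 5: (-10,9) -> (-5,9) [heading=180, draw]
FD 6: (-5,9) -> (-11,9) [heading=180, draw]
RT 144: heading 180 -> 36
FD 12: (-11,9) -> (-1.292,16.053) [heading=36, draw]
Final: pos=(-1.292,16.053), heading=36, 3 segment(s) drawn
Waypoints (4 total):
(-10, 9)
(-5, 9)
(-11, 9)
(-1.292, 16.053)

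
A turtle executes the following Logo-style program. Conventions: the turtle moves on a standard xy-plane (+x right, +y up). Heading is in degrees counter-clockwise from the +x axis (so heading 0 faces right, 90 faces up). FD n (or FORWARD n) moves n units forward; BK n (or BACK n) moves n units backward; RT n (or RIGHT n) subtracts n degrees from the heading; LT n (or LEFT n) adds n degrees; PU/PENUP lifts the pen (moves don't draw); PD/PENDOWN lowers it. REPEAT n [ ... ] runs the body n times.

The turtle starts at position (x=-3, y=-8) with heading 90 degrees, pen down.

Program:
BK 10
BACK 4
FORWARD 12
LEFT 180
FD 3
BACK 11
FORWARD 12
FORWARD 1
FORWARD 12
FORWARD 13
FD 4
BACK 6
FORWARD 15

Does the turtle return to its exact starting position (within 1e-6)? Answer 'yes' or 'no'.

Answer: no

Derivation:
Executing turtle program step by step:
Start: pos=(-3,-8), heading=90, pen down
BK 10: (-3,-8) -> (-3,-18) [heading=90, draw]
BK 4: (-3,-18) -> (-3,-22) [heading=90, draw]
FD 12: (-3,-22) -> (-3,-10) [heading=90, draw]
LT 180: heading 90 -> 270
FD 3: (-3,-10) -> (-3,-13) [heading=270, draw]
BK 11: (-3,-13) -> (-3,-2) [heading=270, draw]
FD 12: (-3,-2) -> (-3,-14) [heading=270, draw]
FD 1: (-3,-14) -> (-3,-15) [heading=270, draw]
FD 12: (-3,-15) -> (-3,-27) [heading=270, draw]
FD 13: (-3,-27) -> (-3,-40) [heading=270, draw]
FD 4: (-3,-40) -> (-3,-44) [heading=270, draw]
BK 6: (-3,-44) -> (-3,-38) [heading=270, draw]
FD 15: (-3,-38) -> (-3,-53) [heading=270, draw]
Final: pos=(-3,-53), heading=270, 12 segment(s) drawn

Start position: (-3, -8)
Final position: (-3, -53)
Distance = 45; >= 1e-6 -> NOT closed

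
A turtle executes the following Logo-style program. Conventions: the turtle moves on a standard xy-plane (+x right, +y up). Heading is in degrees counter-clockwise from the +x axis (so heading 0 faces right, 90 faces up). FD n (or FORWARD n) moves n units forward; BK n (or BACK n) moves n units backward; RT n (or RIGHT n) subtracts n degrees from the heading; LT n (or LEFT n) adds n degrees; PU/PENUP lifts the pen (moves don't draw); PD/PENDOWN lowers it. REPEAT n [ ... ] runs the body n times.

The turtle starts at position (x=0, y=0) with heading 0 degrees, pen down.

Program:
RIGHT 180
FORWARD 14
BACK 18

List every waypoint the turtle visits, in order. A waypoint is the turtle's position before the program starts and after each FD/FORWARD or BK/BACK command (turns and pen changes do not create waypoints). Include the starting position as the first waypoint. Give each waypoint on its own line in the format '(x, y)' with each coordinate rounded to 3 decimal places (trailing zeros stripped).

Answer: (0, 0)
(-14, 0)
(4, 0)

Derivation:
Executing turtle program step by step:
Start: pos=(0,0), heading=0, pen down
RT 180: heading 0 -> 180
FD 14: (0,0) -> (-14,0) [heading=180, draw]
BK 18: (-14,0) -> (4,0) [heading=180, draw]
Final: pos=(4,0), heading=180, 2 segment(s) drawn
Waypoints (3 total):
(0, 0)
(-14, 0)
(4, 0)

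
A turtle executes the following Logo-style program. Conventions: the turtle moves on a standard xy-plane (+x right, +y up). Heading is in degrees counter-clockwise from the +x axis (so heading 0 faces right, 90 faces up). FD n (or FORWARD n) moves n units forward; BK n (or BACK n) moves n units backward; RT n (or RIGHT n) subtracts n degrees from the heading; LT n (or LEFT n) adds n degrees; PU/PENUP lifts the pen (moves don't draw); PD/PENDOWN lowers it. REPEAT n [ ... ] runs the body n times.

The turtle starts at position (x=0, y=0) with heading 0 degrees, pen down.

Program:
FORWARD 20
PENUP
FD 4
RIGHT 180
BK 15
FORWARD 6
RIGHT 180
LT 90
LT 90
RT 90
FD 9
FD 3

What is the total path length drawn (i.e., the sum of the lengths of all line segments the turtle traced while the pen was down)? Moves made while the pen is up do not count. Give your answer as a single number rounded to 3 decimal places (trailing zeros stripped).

Executing turtle program step by step:
Start: pos=(0,0), heading=0, pen down
FD 20: (0,0) -> (20,0) [heading=0, draw]
PU: pen up
FD 4: (20,0) -> (24,0) [heading=0, move]
RT 180: heading 0 -> 180
BK 15: (24,0) -> (39,0) [heading=180, move]
FD 6: (39,0) -> (33,0) [heading=180, move]
RT 180: heading 180 -> 0
LT 90: heading 0 -> 90
LT 90: heading 90 -> 180
RT 90: heading 180 -> 90
FD 9: (33,0) -> (33,9) [heading=90, move]
FD 3: (33,9) -> (33,12) [heading=90, move]
Final: pos=(33,12), heading=90, 1 segment(s) drawn

Segment lengths:
  seg 1: (0,0) -> (20,0), length = 20
Total = 20

Answer: 20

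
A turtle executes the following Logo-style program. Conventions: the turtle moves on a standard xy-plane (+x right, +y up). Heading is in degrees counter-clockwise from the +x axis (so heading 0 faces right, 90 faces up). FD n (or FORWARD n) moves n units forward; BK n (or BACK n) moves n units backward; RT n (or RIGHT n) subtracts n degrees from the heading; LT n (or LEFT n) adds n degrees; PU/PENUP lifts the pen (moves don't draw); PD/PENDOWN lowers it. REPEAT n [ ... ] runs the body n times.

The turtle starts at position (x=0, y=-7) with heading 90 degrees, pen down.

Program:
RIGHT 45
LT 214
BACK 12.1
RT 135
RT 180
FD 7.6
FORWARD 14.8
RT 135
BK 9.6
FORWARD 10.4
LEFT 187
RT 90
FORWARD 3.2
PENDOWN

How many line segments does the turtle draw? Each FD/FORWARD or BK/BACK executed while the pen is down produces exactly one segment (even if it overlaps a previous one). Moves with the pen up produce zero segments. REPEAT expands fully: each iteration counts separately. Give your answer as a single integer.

Answer: 6

Derivation:
Executing turtle program step by step:
Start: pos=(0,-7), heading=90, pen down
RT 45: heading 90 -> 45
LT 214: heading 45 -> 259
BK 12.1: (0,-7) -> (2.309,4.878) [heading=259, draw]
RT 135: heading 259 -> 124
RT 180: heading 124 -> 304
FD 7.6: (2.309,4.878) -> (6.559,-1.423) [heading=304, draw]
FD 14.8: (6.559,-1.423) -> (14.835,-13.693) [heading=304, draw]
RT 135: heading 304 -> 169
BK 9.6: (14.835,-13.693) -> (24.258,-15.525) [heading=169, draw]
FD 10.4: (24.258,-15.525) -> (14.049,-13.54) [heading=169, draw]
LT 187: heading 169 -> 356
RT 90: heading 356 -> 266
FD 3.2: (14.049,-13.54) -> (13.826,-16.732) [heading=266, draw]
PD: pen down
Final: pos=(13.826,-16.732), heading=266, 6 segment(s) drawn
Segments drawn: 6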